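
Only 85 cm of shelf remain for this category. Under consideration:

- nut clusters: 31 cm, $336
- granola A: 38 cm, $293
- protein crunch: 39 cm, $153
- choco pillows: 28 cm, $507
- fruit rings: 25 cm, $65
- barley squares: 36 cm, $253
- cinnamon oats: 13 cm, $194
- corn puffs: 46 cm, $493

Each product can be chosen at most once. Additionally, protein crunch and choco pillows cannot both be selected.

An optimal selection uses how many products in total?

3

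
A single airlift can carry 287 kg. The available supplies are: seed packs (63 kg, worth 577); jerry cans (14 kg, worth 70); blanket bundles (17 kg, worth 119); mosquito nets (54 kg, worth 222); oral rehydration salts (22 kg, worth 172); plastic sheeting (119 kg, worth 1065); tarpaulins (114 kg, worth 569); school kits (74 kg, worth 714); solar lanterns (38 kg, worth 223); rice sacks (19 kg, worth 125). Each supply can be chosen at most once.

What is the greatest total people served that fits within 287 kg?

2545

Taking the top-ratio supplies first gives seed packs + oral rehydration salts + plastic sheeting + school kits for 2528 (278 kg).
Replace oral rehydration salts with jerry cans + blanket bundles: the trade gains 17 net, giving 2545 at 287 kg.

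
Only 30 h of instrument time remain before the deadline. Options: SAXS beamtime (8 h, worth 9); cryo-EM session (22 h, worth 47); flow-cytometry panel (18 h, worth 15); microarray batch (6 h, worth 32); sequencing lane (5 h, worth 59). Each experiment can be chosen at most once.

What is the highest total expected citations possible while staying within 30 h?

A density-first pass picks SAXS beamtime + microarray batch + sequencing lane — 100 at 19 h.
Replace SAXS beamtime and microarray batch with cryo-EM session: the trade gains 6 net, giving 106 at 27 h.
No other feasible combination exceeds 106.

106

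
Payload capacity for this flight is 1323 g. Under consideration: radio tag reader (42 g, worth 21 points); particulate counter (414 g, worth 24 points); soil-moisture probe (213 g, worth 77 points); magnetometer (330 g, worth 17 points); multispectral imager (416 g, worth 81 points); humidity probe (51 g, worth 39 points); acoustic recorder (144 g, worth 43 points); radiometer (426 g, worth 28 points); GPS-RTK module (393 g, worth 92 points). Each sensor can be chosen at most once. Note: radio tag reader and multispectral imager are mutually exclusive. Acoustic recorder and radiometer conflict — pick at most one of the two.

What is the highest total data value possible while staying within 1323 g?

332

Soil-moisture probe + multispectral imager + humidity probe + acoustic recorder + GPS-RTK module uses 1217 of the 1323 g and totals 332.
That's the maximum — no feasible swap from here does better than 332.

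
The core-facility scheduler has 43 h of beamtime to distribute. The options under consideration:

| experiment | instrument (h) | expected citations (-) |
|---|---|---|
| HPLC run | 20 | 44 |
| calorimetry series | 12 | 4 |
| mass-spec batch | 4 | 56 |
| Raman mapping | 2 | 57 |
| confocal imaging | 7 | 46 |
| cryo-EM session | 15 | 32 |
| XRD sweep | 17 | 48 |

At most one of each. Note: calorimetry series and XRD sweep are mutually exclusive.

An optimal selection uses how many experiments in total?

4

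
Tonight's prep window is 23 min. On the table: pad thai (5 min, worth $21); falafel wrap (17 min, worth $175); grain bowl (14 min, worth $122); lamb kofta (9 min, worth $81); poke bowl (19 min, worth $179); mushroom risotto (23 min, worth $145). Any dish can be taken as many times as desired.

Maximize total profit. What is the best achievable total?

203

By profit per min: falafel wrap 10.29, poke bowl 9.42, lamb kofta 9.00 lead.
Filling by ratio: pad thai + falafel wrap for 196, with 1 min left unused.
The 22 min tied up in pad thai and falafel wrap is better spent on grain bowl + lamb kofta — total rises to 203 (23 min).
No other feasible combination exceeds 203.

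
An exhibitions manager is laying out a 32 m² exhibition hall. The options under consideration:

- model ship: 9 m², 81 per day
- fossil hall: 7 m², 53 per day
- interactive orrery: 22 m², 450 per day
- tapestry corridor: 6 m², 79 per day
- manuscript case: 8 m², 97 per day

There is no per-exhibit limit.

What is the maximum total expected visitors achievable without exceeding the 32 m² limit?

547

Taking the top-ratio exhibits first gives interactive orrery + tapestry corridor for 529 (28 m²).
The 6 m² tied up in tapestry corridor is better spent on manuscript case — total rises to 547 (30 m²).
Every other selection either busts 32 m² or fails to beat 547.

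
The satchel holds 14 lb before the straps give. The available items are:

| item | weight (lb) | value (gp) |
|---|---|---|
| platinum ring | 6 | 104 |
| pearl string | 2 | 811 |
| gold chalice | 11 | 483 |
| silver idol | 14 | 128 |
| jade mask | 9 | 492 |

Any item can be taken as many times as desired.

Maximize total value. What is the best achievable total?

5677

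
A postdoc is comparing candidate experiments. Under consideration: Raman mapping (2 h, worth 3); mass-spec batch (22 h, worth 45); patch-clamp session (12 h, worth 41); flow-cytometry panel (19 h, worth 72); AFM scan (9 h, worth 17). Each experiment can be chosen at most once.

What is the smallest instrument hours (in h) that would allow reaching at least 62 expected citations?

19

Minimise h subject to total expected citations ≥ 62.
flow-cytometry panel: 72 expected citations at 19 h.
Any bundle with less than 19 h falls short of 62.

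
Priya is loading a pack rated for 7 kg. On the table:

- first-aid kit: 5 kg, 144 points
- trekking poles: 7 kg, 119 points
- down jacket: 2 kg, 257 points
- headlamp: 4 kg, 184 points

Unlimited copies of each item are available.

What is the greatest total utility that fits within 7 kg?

771

The ratio ordering already packs tightly: 3×down jacket, 6 kg, 771.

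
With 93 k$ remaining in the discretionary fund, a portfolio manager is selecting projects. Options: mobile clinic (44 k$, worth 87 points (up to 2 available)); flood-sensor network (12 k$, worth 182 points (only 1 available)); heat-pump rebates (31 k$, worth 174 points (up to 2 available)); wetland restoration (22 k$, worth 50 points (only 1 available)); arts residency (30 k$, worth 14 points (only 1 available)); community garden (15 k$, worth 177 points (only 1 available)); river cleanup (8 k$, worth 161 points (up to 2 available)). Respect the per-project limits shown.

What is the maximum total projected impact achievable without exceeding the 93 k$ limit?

Ranking by ratio (projected impact/k$): river cleanup 20.12, flood-sensor network 15.17, community garden 11.80, heat-pump rebates 5.61.
Taking flood-sensor network + heat-pump rebates + community garden + 2×river cleanup: 74 k$ used, 855 in projected impact.

855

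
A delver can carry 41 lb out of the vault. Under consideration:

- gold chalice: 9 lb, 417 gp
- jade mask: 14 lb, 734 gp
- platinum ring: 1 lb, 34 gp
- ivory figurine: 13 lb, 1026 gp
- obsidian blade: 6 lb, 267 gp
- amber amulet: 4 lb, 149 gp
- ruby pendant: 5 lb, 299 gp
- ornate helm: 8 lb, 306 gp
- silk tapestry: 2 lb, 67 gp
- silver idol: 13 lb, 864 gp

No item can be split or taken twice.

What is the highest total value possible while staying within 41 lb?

2658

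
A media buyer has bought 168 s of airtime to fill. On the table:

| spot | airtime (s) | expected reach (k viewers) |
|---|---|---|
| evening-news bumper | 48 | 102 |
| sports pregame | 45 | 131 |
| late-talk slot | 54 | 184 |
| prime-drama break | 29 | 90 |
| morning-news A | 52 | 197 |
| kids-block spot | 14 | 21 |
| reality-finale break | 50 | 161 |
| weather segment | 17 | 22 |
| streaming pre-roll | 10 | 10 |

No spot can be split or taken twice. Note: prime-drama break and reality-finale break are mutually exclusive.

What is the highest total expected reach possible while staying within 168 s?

Best packing: late-talk slot + morning-news A + reality-finale break + streaming pre-roll — 166 s, 552 total.
An exhaustive check of the 512 subsets confirms 552.

552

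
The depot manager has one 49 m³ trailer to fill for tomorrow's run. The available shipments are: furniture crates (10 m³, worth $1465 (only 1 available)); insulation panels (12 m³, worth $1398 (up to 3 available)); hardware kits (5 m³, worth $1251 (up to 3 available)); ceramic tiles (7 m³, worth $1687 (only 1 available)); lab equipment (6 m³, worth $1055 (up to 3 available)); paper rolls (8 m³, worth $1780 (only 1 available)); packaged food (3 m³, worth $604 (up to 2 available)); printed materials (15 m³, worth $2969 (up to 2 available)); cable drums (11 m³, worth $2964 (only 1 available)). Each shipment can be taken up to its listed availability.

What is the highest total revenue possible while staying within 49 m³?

11466

Filling by ratio: 3×hardware kits + ceramic tiles + paper rolls + 2×packaged food + cable drums for 11392, with 2 m³ left unused.
The 13 m³ tied up in ceramic tiles and 2×packaged food is better spent on printed materials — total rises to 11466 (49 m³).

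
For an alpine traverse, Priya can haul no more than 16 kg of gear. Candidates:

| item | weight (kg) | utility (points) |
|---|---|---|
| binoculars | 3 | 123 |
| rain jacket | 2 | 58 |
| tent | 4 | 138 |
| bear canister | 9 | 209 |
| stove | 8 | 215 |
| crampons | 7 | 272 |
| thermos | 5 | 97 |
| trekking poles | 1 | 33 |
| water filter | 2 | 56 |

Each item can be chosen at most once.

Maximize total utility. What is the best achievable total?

591

Density check — binoculars 41.00, crampons 38.86, tent 34.50, trekking poles 33.00 are the best per kg.
Greedy by ratio would take binoculars + tent + crampons + trekking poles: 15 kg used, total 566.
Dropping trekking poles frees 1 kg; slotting in rain jacket (2 kg) lifts the total to 591 at 16 kg.
Next best is binoculars + tent + crampons + water filter at 589 (16 kg) — short by 2.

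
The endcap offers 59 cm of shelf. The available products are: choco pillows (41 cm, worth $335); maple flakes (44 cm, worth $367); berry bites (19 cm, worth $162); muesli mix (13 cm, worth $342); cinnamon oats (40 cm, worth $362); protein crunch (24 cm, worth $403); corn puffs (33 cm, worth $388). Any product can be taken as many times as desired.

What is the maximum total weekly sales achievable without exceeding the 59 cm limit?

1368

By weekly sales per cm: muesli mix 26.31, protein crunch 16.79, corn puffs 11.76, cinnamon oats 9.05 lead.
Best packing: 4×muesli mix — 52 cm, 1368 total.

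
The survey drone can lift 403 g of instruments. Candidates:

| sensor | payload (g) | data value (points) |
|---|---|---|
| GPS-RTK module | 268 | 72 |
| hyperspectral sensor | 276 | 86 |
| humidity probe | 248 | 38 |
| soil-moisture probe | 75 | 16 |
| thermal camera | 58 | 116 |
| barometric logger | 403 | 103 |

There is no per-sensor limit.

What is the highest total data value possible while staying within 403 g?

By data value per g: thermal camera 2.00, hyperspectral sensor 0.31, GPS-RTK module 0.27 lead.
Taking 6×thermal camera: 348 g used, 696 in data value.
That's the maximum — no swap from here does better than 696.

696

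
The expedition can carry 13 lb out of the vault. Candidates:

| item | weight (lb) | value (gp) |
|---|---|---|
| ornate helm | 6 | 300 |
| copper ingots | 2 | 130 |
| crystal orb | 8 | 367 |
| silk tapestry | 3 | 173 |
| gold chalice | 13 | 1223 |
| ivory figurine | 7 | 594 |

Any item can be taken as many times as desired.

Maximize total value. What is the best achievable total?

1223

Density check — gold chalice 94.08, ivory figurine 84.86, copper ingots 65.00 are the best per lb.
Taking gold chalice: 13 lb used, 1223 in value.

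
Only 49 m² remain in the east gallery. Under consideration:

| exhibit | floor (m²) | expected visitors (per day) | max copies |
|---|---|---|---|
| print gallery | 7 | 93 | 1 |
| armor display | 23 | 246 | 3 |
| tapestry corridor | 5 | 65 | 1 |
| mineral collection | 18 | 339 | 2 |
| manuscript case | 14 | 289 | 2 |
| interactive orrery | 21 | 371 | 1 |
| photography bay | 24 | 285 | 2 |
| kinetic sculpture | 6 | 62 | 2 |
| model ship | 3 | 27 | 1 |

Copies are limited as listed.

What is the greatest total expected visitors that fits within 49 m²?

949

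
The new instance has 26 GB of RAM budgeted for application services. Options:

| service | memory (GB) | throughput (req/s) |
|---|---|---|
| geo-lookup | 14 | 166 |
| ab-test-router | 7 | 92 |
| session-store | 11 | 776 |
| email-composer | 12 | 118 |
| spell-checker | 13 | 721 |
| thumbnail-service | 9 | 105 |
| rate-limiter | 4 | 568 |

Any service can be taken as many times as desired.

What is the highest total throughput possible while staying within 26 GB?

3408

6×rate-limiter uses 24 of the 26 GB and totals 3408.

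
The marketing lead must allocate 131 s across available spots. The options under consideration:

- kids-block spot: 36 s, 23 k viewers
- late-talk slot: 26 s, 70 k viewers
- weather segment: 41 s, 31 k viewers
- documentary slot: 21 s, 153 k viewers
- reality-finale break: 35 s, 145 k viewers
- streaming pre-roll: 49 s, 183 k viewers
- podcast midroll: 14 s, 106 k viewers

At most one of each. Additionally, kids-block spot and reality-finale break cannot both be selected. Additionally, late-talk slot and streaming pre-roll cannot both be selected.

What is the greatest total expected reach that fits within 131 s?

Ranking by ratio (expected reach/s): podcast midroll 7.57, documentary slot 7.29, reality-finale break 4.14, streaming pre-roll 3.73.
Taking documentary slot + reality-finale break + streaming pre-roll + podcast midroll: 119 s used, 587 in expected reach.
Every other selection either busts 131 s or breaks a pairing rule or fails to beat 587.

587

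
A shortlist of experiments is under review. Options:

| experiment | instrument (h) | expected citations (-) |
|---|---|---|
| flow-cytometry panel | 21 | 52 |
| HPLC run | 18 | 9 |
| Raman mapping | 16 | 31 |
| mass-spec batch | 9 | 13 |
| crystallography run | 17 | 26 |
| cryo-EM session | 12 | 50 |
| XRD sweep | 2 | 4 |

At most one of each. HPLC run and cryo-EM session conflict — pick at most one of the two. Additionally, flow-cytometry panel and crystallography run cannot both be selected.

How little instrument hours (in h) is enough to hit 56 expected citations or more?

21

Look for the lowest-instrument combination reaching 56.
mass-spec batch + cryo-EM session reaches 63 using 21 h.
Any bundle with less than 21 h falls short of 56.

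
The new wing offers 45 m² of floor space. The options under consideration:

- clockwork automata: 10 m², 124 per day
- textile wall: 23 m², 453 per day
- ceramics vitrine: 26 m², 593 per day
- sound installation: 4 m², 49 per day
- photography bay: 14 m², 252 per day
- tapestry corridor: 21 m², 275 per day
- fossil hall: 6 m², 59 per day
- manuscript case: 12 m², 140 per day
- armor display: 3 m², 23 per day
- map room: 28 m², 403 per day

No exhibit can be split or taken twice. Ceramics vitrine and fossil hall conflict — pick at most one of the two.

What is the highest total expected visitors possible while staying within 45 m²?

894

By expected visitors per m²: ceramics vitrine 22.81, textile wall 19.70, photography bay 18.00 lead.
Best packing: ceramics vitrine + sound installation + photography bay — 44 m², 894 total.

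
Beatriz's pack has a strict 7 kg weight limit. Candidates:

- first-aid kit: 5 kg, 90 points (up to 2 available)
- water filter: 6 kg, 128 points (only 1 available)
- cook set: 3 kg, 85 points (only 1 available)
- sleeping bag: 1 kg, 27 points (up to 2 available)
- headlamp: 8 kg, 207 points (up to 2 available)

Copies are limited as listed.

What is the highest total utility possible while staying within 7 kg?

155

Taking the top-ratio items first gives cook set + 2×sleeping bag for 139 (5 kg).
Replace cook set and sleeping bag with water filter: the trade gains 16 net, giving 155 at 7 kg.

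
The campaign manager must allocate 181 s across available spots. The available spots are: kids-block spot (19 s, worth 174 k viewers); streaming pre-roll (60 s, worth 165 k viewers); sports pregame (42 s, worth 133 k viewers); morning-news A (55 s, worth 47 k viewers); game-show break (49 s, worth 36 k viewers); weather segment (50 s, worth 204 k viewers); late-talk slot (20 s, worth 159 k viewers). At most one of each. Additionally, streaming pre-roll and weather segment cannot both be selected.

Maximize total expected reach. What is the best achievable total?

By expected reach per s: kids-block spot 9.16, late-talk slot 7.95, weather segment 4.08 lead.
Kids-block spot + sports pregame + game-show break + weather segment + late-talk slot uses 180 of the 181 s and totals 706.
Runner-up kids-block spot + sports pregame + weather segment + late-talk slot tops out at 670.

706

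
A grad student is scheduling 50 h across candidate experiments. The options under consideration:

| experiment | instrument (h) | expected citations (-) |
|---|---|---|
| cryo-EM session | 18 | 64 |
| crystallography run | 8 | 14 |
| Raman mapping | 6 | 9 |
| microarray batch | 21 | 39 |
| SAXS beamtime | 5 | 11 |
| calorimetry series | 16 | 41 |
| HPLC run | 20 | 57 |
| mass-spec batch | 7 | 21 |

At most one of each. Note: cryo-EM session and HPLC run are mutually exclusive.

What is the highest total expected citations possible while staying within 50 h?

140

By expected citations per h: cryo-EM session 3.56, mass-spec batch 3.00, HPLC run 2.85, calorimetry series 2.56 lead.
Best packing: cryo-EM session + crystallography run + calorimetry series + mass-spec batch — 49 h, 140 total.
Runner-up cryo-EM session + SAXS beamtime + calorimetry series + mass-spec batch tops out at 137.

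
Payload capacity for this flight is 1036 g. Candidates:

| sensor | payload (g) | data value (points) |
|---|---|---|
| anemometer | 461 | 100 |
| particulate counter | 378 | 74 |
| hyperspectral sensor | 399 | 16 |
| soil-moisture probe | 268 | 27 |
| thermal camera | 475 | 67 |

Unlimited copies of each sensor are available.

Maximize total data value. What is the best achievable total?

200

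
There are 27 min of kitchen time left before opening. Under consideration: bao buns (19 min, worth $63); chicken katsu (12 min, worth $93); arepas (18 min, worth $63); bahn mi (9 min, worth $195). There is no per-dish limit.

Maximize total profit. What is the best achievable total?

585

Taking 3×bahn mi: 27 min used, 585 in profit.
Every other selection either busts 27 min or fails to beat 585.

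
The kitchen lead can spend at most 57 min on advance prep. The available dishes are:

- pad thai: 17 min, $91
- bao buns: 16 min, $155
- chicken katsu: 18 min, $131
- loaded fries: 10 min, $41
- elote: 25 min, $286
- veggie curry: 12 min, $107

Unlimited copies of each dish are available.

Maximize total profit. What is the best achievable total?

A density-first pass picks 2×elote — 572 at 50 min.
The 25 min tied up in elote is better spent on 2×bao buns — total rises to 596 (57 min).
Nothing else within 57 min beats 596.

596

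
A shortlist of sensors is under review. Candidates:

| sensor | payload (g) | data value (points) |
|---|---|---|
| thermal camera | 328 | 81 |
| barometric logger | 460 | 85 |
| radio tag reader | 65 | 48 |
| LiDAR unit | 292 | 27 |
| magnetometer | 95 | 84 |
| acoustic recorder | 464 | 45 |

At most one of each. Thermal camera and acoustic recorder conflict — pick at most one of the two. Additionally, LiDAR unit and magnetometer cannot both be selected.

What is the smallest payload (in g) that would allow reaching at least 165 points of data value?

423

Look for the lowest-payload combination reaching 165.
thermal camera + magnetometer: 165 data value at 423 g.
Any bundle with less than 423 g falls short of 165.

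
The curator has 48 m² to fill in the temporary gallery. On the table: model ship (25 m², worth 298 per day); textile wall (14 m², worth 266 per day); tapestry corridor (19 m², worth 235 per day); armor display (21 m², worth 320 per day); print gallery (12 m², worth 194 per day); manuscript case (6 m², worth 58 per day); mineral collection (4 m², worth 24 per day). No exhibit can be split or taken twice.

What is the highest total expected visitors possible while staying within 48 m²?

780

Taking textile wall + armor display + print gallery: 47 m² used, 780 in expected visitors.
No other feasible combination exceeds 780.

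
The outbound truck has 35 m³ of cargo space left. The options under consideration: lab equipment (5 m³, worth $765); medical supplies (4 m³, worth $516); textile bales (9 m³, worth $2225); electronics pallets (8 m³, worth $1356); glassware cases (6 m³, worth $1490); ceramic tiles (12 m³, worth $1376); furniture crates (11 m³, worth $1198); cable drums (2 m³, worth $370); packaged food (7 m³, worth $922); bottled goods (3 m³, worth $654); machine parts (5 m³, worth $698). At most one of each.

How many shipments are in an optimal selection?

Optimal total is 7017.
For example textile bales + electronics pallets + glassware cases + cable drums + packaged food + bottled goods achieves it, using 35 m³.
Any selection reaching 7017 contains exactly 6 shipments.

6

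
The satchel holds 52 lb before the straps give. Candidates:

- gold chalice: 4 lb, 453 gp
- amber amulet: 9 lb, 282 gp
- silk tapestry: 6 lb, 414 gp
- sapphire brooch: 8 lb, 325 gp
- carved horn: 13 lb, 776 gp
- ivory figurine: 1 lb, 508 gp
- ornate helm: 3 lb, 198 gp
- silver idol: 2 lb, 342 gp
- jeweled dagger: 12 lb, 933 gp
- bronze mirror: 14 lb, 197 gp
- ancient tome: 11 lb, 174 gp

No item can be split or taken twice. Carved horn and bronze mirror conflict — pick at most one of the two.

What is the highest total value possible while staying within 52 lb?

3949

By value per lb: ivory figurine 508.00, silver idol 171.00, gold chalice 113.25 lead.
Best packing: gold chalice + silk tapestry + sapphire brooch + carved horn + ivory figurine + ornate helm + silver idol + jeweled dagger — 49 lb, 3949 total.
An exhaustive check of the 2048 subsets confirms 3949.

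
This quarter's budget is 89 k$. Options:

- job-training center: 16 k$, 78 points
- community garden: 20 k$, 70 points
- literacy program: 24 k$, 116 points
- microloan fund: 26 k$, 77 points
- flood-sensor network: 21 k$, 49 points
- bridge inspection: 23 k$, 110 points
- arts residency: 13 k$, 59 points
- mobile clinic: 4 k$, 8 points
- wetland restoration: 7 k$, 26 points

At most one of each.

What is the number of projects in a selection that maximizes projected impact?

6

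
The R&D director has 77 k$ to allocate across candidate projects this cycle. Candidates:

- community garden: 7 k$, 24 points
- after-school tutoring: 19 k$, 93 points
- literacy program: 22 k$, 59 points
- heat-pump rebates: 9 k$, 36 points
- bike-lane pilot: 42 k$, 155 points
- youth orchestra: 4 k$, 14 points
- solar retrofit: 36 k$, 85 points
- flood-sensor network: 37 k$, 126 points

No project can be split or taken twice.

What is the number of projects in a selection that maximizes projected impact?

Best achievable projected impact is 308.
community garden + after-school tutoring + heat-pump rebates + bike-lane pilot hits 308 at 77 k$.
Any selection reaching 308 contains exactly 4 projects.

4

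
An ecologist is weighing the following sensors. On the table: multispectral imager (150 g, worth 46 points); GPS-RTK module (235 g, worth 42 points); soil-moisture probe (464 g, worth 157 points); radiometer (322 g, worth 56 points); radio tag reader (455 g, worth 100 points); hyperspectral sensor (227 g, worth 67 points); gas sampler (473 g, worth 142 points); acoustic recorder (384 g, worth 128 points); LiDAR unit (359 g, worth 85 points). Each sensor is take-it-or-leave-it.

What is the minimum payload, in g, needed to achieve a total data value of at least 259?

Need the lightest bundle worth ≥ 259.
multispectral imager + soil-moisture probe + hyperspectral sensor: 270 data value at 841 g.
Any bundle with less than 841 g falls short of 259.

841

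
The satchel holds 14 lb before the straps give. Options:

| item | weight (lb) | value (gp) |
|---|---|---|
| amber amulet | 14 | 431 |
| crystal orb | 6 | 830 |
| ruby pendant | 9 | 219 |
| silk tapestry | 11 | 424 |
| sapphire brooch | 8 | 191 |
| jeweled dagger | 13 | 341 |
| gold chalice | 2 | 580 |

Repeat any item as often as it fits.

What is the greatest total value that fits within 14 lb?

Best packing: 7×gold chalice — 14 lb, 4060 total.
Every other selection either busts 14 lb or fails to beat 4060.

4060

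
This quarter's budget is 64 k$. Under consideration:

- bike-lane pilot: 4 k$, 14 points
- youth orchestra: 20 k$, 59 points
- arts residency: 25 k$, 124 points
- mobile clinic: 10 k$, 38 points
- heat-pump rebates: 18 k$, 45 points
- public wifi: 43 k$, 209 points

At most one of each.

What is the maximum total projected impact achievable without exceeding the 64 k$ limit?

268

Filling by ratio: bike-lane pilot + youth orchestra + arts residency + mobile clinic for 235, with 5 k$ left unused.
The 39 k$ tied up in bike-lane pilot and arts residency and mobile clinic is better spent on public wifi — total rises to 268 (63 k$).
Runner-up bike-lane pilot + mobile clinic + public wifi tops out at 261.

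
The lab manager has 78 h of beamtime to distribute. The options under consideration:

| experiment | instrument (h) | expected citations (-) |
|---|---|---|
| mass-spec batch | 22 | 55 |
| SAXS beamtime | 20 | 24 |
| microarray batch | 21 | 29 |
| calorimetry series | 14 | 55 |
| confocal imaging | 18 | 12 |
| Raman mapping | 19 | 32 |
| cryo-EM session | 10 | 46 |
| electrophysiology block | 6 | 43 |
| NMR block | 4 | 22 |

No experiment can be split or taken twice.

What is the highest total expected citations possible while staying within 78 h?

The ratio ordering already packs tightly: mass-spec batch + calorimetry series + Raman mapping + cryo-EM session + electrophysiology block + NMR block, 75 h, 253.

253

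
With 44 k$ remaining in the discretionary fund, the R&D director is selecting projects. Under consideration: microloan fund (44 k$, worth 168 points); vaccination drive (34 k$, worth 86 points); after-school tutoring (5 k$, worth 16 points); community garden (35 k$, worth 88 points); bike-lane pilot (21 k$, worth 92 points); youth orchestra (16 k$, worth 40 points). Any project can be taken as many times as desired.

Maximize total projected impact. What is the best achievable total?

184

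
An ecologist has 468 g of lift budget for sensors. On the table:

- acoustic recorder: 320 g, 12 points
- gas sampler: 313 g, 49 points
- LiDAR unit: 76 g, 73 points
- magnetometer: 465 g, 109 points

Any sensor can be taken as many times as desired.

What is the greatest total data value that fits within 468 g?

438

Density check — LiDAR unit 0.96, magnetometer 0.23, gas sampler 0.16 are the best per g.
6×LiDAR unit uses 456 of the 468 g and totals 438.
No other feasible combination exceeds 438.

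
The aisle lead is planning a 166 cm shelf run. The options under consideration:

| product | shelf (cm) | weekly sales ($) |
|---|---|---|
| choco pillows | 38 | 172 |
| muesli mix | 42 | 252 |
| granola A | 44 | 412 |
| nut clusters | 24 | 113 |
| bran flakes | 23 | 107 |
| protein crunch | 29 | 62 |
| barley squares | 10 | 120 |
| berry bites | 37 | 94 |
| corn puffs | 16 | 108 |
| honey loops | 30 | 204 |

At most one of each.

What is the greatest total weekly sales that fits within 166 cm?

Density check — barley squares 12.00, granola A 9.36, honey loops 6.80, corn puffs 6.75 are the best per cm.
Best packing: muesli mix + granola A + nut clusters + barley squares + corn puffs + honey loops — 166 cm, 1209 total.
No other feasible combination exceeds 1209.

1209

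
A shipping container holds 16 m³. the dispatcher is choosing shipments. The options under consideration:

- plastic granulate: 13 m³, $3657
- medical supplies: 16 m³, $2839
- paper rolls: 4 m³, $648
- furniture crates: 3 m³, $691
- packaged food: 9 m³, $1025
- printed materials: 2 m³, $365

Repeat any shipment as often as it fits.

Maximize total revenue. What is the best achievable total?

The ratio ordering already packs tightly: plastic granulate + furniture crates, 16 m³, 4348.
That's the maximum — no swap from here does better than 4348.

4348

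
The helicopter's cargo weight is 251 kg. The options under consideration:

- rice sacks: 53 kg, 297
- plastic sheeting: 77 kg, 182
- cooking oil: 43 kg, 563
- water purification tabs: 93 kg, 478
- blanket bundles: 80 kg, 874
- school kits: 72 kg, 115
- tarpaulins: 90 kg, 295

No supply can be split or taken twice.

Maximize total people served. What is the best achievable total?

Greedy by ratio would take rice sacks + cooking oil + blanket bundles + school kits: 248 kg used, total 1849.
Dropping rice sacks and school kits frees 125 kg; slotting in water purification tabs (93 kg) lifts the total to 1915 at 216 kg.

1915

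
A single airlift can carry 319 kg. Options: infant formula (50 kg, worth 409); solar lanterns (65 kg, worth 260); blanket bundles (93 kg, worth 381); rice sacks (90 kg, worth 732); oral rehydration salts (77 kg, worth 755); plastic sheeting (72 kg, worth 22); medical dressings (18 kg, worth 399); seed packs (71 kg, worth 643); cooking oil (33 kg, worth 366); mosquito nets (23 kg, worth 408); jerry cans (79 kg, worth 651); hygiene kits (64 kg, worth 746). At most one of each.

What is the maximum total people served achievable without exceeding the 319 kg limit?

The ratio heuristic lands on oral rehydration salts + medical dressings + seed packs + cooking oil + mosquito nets + hygiene kits (3317) but leaves 33 kg idle.
Replace seed packs with rice sacks: the trade gains 89 net, giving 3406 at 305 kg.
Next best is infant formula + oral rehydration salts + medical dressings + mosquito nets + jerry cans + hygiene kits at 3368 (311 kg) — short by 38.

3406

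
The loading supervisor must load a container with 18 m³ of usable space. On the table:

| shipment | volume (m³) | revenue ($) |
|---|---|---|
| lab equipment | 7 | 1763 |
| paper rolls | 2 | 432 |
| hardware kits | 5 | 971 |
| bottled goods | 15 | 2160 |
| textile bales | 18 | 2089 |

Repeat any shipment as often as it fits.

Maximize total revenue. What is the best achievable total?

2×lab equipment + 2×paper rolls uses 18 of the 18 m³ and totals 4390.
No other feasible combination exceeds 4390.

4390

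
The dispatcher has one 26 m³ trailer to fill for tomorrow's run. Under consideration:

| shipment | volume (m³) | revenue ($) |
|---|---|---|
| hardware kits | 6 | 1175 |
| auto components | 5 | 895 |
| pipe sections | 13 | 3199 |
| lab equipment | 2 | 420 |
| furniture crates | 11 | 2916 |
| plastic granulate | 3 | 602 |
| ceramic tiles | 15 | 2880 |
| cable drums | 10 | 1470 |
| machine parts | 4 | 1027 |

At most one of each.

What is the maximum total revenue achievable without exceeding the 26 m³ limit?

6535

Greedy by ratio would take hardware kits + lab equipment + furniture crates + plastic granulate + machine parts: 26 m³ used, total 6140.
The 13 m³ tied up in hardware kits and plastic granulate and machine parts is better spent on pipe sections — total rises to 6535 (26 m³).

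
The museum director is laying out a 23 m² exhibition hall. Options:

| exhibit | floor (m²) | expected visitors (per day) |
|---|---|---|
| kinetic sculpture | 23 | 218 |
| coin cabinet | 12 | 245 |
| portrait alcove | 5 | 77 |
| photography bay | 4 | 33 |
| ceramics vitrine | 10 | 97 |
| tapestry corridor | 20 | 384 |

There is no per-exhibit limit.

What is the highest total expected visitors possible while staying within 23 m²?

Best packing: coin cabinet + 2×portrait alcove — 22 m², 399 total.
Nothing else within 23 m² beats 399.

399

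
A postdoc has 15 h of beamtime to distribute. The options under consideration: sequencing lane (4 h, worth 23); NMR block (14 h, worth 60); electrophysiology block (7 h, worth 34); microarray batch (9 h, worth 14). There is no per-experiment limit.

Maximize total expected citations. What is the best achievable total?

80

Taking the top-ratio experiments first gives 3×sequencing lane for 69 (12 h).
Dropping sequencing lane frees 4 h; slotting in electrophysiology block (7 h) lifts the total to 80 at 15 h.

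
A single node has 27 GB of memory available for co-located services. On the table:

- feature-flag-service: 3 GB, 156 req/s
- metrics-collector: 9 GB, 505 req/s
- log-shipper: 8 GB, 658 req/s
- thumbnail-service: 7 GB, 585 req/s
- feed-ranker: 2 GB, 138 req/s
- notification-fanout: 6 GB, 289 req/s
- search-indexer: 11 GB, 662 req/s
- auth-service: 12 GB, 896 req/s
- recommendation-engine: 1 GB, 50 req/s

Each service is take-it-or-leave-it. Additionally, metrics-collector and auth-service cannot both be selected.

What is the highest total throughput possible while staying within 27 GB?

2139

Density check — thumbnail-service 83.57, log-shipper 82.25, auth-service 74.67, feed-ranker 69.00 are the best per GB.
The ratio ordering already packs tightly: log-shipper + thumbnail-service + auth-service, 27 GB, 2139.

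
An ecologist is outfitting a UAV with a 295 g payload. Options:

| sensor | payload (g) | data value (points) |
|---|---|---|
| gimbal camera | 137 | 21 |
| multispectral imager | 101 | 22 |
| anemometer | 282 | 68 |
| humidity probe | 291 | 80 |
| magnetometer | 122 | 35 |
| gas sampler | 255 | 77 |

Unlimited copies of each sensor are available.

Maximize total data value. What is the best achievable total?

80

The ratio heuristic lands on gas sampler (77) but leaves 40 g idle.
Dropping gas sampler frees 255 g; slotting in humidity probe (291 g) lifts the total to 80 at 291 g.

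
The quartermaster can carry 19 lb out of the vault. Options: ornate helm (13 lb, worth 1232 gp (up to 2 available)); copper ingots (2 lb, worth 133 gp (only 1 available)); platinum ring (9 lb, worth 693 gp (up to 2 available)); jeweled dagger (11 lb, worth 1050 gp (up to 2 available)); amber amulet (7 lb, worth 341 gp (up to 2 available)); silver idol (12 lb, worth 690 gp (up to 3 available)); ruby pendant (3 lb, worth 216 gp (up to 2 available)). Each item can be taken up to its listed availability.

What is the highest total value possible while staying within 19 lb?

Density check — jeweled dagger 95.45, ornate helm 94.77, platinum ring 77.00, ruby pendant 72.00 are the best per lb.
A density-first pass picks copper ingots + jeweled dagger + 2×ruby pendant — 1615 at 19 lb.
Replace copper ingots and jeweled dagger with ornate helm: the trade gains 49 net, giving 1664 at 19 lb.
That's the maximum — no swap from here does better than 1664.

1664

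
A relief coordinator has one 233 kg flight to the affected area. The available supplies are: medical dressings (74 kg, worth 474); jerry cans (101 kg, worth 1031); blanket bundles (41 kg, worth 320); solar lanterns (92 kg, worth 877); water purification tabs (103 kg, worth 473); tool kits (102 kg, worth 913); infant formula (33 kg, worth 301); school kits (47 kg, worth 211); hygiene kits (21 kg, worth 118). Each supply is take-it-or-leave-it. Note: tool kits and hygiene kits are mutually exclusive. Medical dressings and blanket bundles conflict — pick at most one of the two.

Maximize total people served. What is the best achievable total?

2209

The ratio ordering already packs tightly: jerry cans + solar lanterns + infant formula, 226 kg, 2209.
No other feasible combination exceeds 2209.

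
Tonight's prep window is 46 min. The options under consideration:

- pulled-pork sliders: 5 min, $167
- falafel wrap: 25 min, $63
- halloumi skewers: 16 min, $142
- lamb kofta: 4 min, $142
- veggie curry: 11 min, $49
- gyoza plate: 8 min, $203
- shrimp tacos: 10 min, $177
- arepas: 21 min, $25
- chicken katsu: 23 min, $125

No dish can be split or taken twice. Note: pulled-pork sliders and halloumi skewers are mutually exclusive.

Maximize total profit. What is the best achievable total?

738

Taking pulled-pork sliders + lamb kofta + veggie curry + gyoza plate + shrimp tacos: 38 min used, 738 in profit.
Every other selection either busts 46 min or breaks a pairing rule or fails to beat 738.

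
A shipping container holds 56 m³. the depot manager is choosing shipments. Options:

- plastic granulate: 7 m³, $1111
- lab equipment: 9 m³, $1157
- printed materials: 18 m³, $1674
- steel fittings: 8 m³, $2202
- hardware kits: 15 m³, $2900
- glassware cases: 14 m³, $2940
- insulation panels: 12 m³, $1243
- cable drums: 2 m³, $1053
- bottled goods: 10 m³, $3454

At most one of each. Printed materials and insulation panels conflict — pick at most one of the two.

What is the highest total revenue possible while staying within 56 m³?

Ranking by ratio (revenue/m³): cable drums 526.50, bottled goods 345.40, steel fittings 275.25.
Best packing: plastic granulate + steel fittings + hardware kits + glassware cases + cable drums + bottled goods — 56 m³, 13660 total.
Runner-up lab equipment + steel fittings + hardware kits + glassware cases + bottled goods tops out at 12653.

13660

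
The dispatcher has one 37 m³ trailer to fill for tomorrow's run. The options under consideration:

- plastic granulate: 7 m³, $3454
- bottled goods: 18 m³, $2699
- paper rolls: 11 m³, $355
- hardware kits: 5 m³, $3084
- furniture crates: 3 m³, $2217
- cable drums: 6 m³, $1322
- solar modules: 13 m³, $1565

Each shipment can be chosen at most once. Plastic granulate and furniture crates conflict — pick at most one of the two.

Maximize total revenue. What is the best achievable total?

By revenue per m³: furniture crates 739.00, hardware kits 616.80, plastic granulate 493.43 lead.
Taking plastic granulate + bottled goods + hardware kits + cable drums: 36 m³ used, 10559 in revenue.
Nothing else feasible within 37 m³ beats 10559.

10559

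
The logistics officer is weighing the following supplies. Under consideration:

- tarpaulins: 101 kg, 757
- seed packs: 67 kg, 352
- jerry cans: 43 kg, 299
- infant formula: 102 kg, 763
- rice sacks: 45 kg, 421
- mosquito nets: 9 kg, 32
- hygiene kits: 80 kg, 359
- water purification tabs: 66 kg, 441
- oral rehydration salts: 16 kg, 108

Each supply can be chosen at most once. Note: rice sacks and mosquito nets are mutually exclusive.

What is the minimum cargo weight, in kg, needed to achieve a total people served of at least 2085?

Need the lightest bundle worth ≥ 2085.
tarpaulins + jerry cans + infant formula + rice sacks reaches 2240 using 291 kg.
Below 291 kg the best achievable stays under 2085.

291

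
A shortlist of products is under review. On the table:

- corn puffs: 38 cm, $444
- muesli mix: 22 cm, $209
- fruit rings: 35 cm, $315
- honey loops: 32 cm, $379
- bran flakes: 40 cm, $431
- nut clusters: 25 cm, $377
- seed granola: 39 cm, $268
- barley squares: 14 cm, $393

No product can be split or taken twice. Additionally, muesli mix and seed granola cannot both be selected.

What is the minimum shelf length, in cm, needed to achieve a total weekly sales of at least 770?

39

Look for the lowest-shelf combination reaching 770.
nut clusters + barley squares: 770 weekly sales at 39 cm.
Below 39 cm the best achievable stays under 770.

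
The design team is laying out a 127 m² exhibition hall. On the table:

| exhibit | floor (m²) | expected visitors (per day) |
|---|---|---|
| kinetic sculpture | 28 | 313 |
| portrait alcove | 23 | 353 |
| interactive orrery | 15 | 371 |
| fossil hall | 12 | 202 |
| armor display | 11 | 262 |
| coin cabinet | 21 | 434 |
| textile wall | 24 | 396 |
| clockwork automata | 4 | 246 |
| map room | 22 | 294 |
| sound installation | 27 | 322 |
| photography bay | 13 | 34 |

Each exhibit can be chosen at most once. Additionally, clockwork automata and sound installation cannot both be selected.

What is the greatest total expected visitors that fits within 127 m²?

2375

Greedy by ratio would take portrait alcove + interactive orrery + fossil hall + armor display + coin cabinet + textile wall + clockwork automata + photography bay: 123 m² used, total 2298.
Dropping fossil hall and photography bay frees 25 m²; slotting in kinetic sculpture (28 m²) lifts the total to 2375 at 126 m².
An exhaustive check of the 2048 subsets confirms 2375.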